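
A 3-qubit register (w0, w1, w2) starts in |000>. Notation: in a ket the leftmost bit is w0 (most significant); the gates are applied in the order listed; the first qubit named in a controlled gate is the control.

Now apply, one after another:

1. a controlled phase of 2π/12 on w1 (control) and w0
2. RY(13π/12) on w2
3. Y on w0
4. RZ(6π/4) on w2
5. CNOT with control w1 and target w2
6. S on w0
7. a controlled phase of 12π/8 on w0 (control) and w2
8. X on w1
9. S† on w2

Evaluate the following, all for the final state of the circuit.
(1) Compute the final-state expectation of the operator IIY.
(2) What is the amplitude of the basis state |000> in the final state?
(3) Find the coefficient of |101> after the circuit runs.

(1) The expectation value of IIY is -sqrt(6)/4 + sqrt(2)/4.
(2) |000> carries amplitude 0 in the final state.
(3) |101> carries amplitude 0 in the final state.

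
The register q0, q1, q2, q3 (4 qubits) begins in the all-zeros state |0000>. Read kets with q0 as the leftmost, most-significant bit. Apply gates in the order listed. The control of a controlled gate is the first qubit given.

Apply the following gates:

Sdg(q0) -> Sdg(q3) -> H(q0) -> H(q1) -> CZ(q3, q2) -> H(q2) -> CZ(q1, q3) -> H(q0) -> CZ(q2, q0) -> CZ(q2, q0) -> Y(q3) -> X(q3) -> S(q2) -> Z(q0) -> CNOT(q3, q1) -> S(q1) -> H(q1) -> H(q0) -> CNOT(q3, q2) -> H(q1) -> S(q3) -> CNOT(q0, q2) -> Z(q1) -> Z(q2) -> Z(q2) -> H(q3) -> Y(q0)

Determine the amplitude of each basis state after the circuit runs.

After the circuit, the state carries amplitude I/4 on |0000>, I/4 on |0001>, 1/4 on |0010>, 1/4 on |0011>, 1/4 on |0100>, 1/4 on |0101>, -I/4 on |0110>, -I/4 on |0111>, -1/4 on |1000>, -1/4 on |1001>, -I/4 on |1010>, -I/4 on |1011>, I/4 on |1100>, I/4 on |1101>, -1/4 on |1110>, -1/4 on |1111>. Key observation: steps 9-10 multiply out to the identity, so the circuit reduces to the remaining gates.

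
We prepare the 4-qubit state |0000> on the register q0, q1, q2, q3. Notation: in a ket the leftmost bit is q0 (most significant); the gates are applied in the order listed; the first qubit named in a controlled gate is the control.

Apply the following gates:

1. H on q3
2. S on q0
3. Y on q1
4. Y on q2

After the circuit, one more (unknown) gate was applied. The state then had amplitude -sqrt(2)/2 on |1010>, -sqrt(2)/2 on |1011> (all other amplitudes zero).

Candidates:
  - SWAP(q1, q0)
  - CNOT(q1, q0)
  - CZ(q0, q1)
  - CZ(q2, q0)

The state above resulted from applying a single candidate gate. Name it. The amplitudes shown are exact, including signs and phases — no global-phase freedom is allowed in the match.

The unique candidate consistent with the amplitudes is SWAP(q1, q0).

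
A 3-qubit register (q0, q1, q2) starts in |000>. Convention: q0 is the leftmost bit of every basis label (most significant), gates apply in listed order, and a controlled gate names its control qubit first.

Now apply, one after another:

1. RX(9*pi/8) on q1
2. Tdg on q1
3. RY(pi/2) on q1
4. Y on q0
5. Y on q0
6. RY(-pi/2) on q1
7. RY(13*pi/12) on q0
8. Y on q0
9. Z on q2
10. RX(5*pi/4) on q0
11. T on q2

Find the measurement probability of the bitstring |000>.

Outcome |000> occurs with probability -sqrt(6)*sqrt(1/2 - sqrt(2)/4)*sqrt(sqrt(2)/4 + 1/2)*cos(7*pi/16)**2/4 + 3*cos(7*pi/16)**2/8. Key observation: the block from step 3 through step 6 cancels to the identity and can be dropped.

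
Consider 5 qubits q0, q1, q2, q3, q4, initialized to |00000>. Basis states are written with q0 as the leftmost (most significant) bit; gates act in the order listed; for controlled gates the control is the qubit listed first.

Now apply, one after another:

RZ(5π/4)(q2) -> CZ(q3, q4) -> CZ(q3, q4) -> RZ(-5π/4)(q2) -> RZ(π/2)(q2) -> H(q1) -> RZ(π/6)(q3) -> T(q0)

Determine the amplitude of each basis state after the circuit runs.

After the circuit, the state carries amplitude -sqrt(2)*exp(2*I*pi/3)/2 on |00000>, -sqrt(2)*exp(2*I*pi/3)/2 on |01000>, and 0 on every other basis state.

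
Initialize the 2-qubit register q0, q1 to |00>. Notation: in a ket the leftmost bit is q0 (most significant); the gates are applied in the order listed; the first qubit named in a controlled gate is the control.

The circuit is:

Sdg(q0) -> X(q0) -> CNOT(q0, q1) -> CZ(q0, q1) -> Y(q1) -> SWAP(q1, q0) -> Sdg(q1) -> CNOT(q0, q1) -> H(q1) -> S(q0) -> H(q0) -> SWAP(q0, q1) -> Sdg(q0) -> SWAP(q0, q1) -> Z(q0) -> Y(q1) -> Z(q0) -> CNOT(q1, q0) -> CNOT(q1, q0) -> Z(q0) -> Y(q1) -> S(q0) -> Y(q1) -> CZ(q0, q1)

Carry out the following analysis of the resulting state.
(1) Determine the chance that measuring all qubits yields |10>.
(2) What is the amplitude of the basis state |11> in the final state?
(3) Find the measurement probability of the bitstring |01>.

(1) The probability of measuring |10> is 1/4. Key observation: steps 16-21 multiply out to the identity, so the circuit reduces to the remaining gates.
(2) The amplitude on |11> is -1/2.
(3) Outcome |01> occurs with probability 1/4.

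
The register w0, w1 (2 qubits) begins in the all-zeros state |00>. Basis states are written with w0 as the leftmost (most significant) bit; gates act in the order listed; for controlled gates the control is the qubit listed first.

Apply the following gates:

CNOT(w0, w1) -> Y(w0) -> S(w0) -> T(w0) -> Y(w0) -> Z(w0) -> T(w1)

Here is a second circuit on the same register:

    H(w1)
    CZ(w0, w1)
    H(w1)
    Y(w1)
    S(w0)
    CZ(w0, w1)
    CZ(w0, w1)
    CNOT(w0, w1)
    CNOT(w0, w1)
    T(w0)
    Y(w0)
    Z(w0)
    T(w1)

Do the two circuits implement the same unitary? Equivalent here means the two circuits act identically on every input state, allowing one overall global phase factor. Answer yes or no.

No: there is an input state on which the two circuits produce genuinely different outputs (not merely differing by a phase).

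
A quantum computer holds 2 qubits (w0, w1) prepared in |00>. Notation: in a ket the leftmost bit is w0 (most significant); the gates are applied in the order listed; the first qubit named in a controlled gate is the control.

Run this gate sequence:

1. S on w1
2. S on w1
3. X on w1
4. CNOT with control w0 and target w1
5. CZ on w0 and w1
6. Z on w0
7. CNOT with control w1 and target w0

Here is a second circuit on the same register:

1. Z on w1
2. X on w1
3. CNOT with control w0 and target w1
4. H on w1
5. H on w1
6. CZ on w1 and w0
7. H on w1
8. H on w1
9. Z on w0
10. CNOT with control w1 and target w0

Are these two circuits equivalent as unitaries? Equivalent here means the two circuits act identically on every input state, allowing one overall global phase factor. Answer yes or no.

Yes — the two circuits implement the same unitary up to a global phase.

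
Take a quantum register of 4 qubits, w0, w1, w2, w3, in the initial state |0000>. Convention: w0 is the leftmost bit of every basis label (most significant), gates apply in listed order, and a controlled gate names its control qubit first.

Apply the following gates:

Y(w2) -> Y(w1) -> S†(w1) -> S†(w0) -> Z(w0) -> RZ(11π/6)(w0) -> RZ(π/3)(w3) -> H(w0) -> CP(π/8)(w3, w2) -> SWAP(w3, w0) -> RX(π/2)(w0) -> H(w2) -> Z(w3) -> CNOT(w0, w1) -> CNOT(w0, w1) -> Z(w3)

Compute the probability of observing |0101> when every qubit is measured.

A full measurement returns |0101> with probability 1/8. Key observation: the block from step 13 through step 16 cancels to the identity and can be dropped.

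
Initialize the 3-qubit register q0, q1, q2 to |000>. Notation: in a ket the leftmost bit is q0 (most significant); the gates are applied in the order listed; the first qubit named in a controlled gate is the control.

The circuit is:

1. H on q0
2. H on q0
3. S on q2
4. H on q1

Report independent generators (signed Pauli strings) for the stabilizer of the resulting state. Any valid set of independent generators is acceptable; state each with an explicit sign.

One valid set of independent stabilizer generators is +IXI, +ZII, +IIZ (any independent generating set of the same group is equally correct). Key observation: steps 1-2 multiply out to the identity, so the circuit reduces to the remaining gates.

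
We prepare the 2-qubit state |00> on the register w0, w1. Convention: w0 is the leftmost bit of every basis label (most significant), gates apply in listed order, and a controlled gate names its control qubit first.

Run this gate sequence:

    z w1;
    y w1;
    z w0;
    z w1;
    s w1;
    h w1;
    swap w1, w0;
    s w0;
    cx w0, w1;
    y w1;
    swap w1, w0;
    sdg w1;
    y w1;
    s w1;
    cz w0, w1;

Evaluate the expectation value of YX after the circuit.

The observable YX averages to 1.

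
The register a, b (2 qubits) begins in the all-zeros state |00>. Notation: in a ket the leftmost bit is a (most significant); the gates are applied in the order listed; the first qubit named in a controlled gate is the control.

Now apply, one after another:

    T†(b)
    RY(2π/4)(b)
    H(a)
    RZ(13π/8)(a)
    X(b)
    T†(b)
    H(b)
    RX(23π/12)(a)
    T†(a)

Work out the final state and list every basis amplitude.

The final amplitudes are sqrt(6)*I*sqrt(1/2 - sqrt(2)/4)*exp(13*I*pi/16)/8 - sqrt(6)*sqrt(sqrt(2)/4 + 1/2)*exp(15*I*pi/16)/8 + sqrt(6)*I*sqrt(1/2 - sqrt(2)/4)*exp(9*I*pi/16)/8 - sqrt(2)*sqrt(1/2 - sqrt(2)/4)*exp(15*I*pi/16)/8 - sqrt(2)*I*sqrt(sqrt(2)/4 + 1/2)*exp(9*I*pi/16)/8 - sqrt(2)*sqrt(1/2 - sqrt(2)/4)*exp(-13*I*pi/16)/8 - sqrt(2)*I*sqrt(sqrt(2)/4 + 1/2)*exp(13*I*pi/16)/8 - sqrt(6)*sqrt(sqrt(2)/4 + 1/2)*exp(-13*I*pi/16)/8 on |00>, sqrt(6)*I*sqrt(1/2 - sqrt(2)/4)*exp(13*I*pi/16)/8 + sqrt(2)*I*sqrt(sqrt(2)/4 + 1/2)*exp(9*I*pi/16)/8 + sqrt(2)*sqrt(1/2 - sqrt(2)/4)*exp(15*I*pi/16)/8 - sqrt(6)*I*sqrt(1/2 - sqrt(2)/4)*exp(9*I*pi/16)/8 - sqrt(2)*sqrt(1/2 - sqrt(2)/4)*exp(-13*I*pi/16)/8 + sqrt(6)*sqrt(sqrt(2)/4 + 1/2)*exp(15*I*pi/16)/8 - sqrt(2)*I*sqrt(sqrt(2)/4 + 1/2)*exp(13*I*pi/16)/8 - sqrt(6)*sqrt(sqrt(2)/4 + 1/2)*exp(-13*I*pi/16)/8 on |01>, -sqrt(6)*sqrt(sqrt(2)/4 + 1/2)*exp(9*I*pi/16)/8 - sqrt(6)*sqrt(sqrt(2)/4 + 1/2)*exp(5*I*pi/16)/8 + sqrt(6)*I*sqrt(1/2 - sqrt(2)/4)*exp(15*I*pi/16)/8 - sqrt(2)*sqrt(1/2 - sqrt(2)/4)*exp(9*I*pi/16)/8 + sqrt(6)*I*sqrt(1/2 - sqrt(2)/4)*exp(11*I*pi/16)/8 - sqrt(2)*sqrt(1/2 - sqrt(2)/4)*exp(5*I*pi/16)/8 - sqrt(2)*I*sqrt(sqrt(2)/4 + 1/2)*exp(11*I*pi/16)/8 - sqrt(2)*I*sqrt(sqrt(2)/4 + 1/2)*exp(15*I*pi/16)/8 on |10>, -sqrt(6)*sqrt(sqrt(2)/4 + 1/2)*exp(9*I*pi/16)/8 + sqrt(6)*I*sqrt(1/2 - sqrt(2)/4)*exp(15*I*pi/16)/8 + sqrt(2)*I*sqrt(sqrt(2)/4 + 1/2)*exp(11*I*pi/16)/8 - sqrt(2)*sqrt(1/2 - sqrt(2)/4)*exp(9*I*pi/16)/8 + sqrt(2)*sqrt(1/2 - sqrt(2)/4)*exp(5*I*pi/16)/8 - sqrt(6)*I*sqrt(1/2 - sqrt(2)/4)*exp(11*I*pi/16)/8 - sqrt(2)*I*sqrt(sqrt(2)/4 + 1/2)*exp(15*I*pi/16)/8 + sqrt(6)*sqrt(sqrt(2)/4 + 1/2)*exp(5*I*pi/16)/8 on |11>.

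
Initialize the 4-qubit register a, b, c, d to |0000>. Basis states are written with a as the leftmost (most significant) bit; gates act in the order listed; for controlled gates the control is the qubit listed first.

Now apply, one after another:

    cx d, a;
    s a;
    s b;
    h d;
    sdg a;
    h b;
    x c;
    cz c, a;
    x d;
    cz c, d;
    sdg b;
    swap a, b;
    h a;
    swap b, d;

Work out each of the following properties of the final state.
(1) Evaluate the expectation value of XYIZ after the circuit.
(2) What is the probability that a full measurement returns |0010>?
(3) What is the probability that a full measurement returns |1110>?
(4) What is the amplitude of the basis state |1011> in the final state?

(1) The expectation value of XYIZ is 0.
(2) The probability of measuring |0010> is 1/4.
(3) A full measurement returns |1110> with probability 1/4.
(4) The amplitude on |1011> is 0.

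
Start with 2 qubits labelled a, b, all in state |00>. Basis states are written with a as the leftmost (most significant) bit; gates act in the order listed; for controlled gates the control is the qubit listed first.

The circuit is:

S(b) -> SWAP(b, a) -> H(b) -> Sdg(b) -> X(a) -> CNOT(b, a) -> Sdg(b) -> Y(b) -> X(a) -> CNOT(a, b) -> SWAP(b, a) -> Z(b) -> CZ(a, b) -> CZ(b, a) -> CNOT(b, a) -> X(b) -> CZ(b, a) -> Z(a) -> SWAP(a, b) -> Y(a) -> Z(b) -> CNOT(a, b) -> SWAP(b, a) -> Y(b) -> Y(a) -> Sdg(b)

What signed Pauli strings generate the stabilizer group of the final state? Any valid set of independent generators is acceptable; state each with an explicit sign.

The stabilizer group can be generated by -IY, +ZI, among other valid generating sets.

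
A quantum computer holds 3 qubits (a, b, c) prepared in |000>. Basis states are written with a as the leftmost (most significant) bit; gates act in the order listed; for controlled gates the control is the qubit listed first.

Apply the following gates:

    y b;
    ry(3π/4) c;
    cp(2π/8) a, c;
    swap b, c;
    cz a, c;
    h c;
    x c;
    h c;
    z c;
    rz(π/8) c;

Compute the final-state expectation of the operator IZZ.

The observable IZZ averages to sqrt(2)/2. Key observation: the block from step 6 through step 9 cancels to the identity and can be dropped.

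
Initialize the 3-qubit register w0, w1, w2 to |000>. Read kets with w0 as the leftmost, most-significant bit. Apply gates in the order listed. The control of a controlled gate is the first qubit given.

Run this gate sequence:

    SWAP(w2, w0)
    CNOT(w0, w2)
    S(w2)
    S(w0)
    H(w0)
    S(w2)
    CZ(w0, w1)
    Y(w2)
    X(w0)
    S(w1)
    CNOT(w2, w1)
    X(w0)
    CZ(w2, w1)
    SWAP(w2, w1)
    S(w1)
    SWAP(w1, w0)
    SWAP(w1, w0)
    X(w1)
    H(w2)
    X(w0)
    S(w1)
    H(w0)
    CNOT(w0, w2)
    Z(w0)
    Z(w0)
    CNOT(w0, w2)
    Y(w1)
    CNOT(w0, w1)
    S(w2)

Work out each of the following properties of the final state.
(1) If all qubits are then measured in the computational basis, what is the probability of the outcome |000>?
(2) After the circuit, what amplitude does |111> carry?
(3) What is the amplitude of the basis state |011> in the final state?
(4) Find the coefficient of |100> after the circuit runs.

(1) A full measurement returns |000> with probability 0. Key observation: steps 23-26 multiply out to the identity, so the circuit reduces to the remaining gates.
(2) The amplitude on |111> is 0.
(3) The final state's coefficient on |011> equals sqrt(2)/2.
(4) |100> carries amplitude 0 in the final state.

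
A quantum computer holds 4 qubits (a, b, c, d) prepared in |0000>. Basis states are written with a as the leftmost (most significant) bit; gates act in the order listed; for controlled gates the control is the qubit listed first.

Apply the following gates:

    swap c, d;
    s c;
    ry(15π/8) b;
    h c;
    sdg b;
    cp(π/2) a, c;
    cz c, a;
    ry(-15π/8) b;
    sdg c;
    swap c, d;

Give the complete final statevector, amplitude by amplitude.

After the circuit, the state carries amplitude sqrt(2)*sqrt(sqrt(2) + 2)/8 + sqrt(2)/4 - sqrt(2)*I/4 + sqrt(2)*I*sqrt(sqrt(2) + 2)/8 on |0000>, sqrt(2)*(1 - I)*(sqrt(sqrt(2) + 2) - 2*I)/8 on |0001>, (1/8 + I/8)*sqrt(4 - 2*sqrt(2)) on |0100>, (1/8 - I/8)*sqrt(4 - 2*sqrt(2)) on |0101>, and 0 on every other basis state.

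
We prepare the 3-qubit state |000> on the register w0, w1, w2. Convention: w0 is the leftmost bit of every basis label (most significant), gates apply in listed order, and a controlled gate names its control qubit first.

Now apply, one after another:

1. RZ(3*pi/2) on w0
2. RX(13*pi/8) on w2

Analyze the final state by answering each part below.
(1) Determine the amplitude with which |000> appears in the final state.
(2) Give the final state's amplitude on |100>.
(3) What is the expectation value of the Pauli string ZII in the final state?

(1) The amplitude on |000> is exp(I*pi/4)*cos(3*pi/16).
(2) The final state's coefficient on |100> equals 0.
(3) In the final state, ZII has expectation 1.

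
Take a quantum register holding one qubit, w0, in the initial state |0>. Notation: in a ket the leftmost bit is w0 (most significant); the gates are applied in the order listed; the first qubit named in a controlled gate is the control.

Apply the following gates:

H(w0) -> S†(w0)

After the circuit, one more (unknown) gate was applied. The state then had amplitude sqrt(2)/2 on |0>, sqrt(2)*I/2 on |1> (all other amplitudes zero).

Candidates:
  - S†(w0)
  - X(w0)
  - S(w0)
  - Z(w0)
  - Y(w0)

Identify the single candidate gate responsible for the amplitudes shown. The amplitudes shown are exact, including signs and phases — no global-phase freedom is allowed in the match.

It was Z(w0) that produced the state shown.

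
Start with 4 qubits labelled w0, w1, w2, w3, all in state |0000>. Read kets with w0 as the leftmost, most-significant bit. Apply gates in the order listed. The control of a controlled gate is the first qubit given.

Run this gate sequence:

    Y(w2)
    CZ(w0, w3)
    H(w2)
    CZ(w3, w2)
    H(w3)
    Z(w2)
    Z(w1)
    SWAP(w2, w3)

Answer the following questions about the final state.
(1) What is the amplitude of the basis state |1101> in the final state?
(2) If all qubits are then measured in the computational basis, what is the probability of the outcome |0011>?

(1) |1101> carries amplitude 0 in the final state.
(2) A full measurement returns |0011> with probability 1/4.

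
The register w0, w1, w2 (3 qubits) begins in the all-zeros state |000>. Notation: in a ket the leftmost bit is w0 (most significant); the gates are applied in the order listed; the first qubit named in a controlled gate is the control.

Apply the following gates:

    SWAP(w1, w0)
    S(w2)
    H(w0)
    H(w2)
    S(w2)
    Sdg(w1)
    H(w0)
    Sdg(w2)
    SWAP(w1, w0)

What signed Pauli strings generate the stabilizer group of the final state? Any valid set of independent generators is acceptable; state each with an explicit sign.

The stabilizer group can be generated by +IIX, +ZII, +IZI, among other valid generating sets.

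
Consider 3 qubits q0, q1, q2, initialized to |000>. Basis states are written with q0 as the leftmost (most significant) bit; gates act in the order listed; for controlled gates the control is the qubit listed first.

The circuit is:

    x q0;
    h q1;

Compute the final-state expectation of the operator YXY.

The observable YXY averages to 0.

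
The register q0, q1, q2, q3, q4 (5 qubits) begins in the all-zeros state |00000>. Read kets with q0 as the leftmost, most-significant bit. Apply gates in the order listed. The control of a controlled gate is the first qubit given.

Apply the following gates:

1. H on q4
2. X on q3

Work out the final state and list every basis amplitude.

The final amplitudes are sqrt(2)/2 on |00010>, sqrt(2)/2 on |00011>, and 0 on every other basis state.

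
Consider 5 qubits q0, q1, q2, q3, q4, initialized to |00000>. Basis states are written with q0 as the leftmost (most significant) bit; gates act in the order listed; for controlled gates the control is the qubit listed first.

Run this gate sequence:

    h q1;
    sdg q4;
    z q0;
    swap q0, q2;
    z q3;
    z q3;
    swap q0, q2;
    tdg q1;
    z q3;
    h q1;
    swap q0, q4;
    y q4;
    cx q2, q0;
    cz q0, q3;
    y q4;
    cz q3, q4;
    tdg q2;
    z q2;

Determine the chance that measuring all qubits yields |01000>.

The probability of measuring |01000> is 1/2 - sqrt(2)/4. Key observation: the block from step 4 through step 7 cancels to the identity and can be dropped.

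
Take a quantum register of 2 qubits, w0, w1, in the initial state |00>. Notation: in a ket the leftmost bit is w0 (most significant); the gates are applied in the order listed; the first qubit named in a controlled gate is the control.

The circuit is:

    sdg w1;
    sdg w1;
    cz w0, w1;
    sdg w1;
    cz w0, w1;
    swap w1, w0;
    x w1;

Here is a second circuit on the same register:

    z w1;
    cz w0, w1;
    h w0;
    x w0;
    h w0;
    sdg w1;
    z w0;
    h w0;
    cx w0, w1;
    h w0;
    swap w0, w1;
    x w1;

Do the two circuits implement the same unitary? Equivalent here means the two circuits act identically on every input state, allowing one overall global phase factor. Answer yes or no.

No: there is an input state on which the two circuits produce genuinely different outputs (not merely differing by a phase).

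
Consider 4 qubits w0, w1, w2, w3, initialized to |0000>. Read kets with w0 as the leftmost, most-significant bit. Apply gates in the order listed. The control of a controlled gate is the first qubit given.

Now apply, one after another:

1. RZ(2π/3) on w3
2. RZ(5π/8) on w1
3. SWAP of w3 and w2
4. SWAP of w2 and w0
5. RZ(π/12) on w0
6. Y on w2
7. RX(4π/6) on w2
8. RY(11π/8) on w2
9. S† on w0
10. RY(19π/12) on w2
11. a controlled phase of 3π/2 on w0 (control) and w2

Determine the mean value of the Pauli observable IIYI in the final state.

In the final state, IIYI has expectation sqrt(3)/2.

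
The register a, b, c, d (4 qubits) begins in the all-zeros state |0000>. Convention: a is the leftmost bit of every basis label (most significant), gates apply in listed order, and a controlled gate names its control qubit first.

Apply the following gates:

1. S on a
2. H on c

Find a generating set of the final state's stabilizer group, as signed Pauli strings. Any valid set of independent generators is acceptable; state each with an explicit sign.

The final state is stabilized by the group generated by +IIXI, +ZIII, +IZII, +IIIZ; other independent generating sets are equally valid.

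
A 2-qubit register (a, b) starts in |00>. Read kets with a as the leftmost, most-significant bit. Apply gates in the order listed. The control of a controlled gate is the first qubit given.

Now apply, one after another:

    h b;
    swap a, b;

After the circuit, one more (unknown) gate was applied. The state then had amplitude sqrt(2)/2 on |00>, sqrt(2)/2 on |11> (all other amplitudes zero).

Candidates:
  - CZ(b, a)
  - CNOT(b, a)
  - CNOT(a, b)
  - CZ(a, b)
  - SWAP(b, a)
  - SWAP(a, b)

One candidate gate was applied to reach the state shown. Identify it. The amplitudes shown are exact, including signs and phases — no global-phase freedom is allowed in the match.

The unique candidate consistent with the amplitudes is CNOT(a, b).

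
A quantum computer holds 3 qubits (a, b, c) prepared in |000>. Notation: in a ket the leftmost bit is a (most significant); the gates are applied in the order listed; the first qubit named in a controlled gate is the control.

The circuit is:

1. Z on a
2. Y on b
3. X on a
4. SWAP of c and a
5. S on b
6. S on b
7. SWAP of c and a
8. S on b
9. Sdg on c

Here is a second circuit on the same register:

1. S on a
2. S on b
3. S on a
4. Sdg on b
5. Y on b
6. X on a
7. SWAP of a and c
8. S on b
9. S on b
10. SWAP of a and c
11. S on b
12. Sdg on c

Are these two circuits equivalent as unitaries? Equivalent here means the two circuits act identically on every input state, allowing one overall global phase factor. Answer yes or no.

Yes, they are equivalent — the unitaries differ by at most a global phase.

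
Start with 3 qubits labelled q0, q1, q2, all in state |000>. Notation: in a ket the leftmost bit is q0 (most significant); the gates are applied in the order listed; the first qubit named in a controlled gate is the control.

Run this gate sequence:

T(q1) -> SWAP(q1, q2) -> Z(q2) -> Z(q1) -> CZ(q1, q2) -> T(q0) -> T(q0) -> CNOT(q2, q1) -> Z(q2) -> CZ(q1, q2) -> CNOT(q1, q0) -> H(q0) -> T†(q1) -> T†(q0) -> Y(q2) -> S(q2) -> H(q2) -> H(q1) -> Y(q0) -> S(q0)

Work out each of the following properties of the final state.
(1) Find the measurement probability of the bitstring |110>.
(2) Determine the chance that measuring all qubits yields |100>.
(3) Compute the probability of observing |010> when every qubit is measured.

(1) The probability of measuring |110> is 1/8.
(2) Outcome |100> occurs with probability 1/8.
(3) A full measurement returns |010> with probability 1/8.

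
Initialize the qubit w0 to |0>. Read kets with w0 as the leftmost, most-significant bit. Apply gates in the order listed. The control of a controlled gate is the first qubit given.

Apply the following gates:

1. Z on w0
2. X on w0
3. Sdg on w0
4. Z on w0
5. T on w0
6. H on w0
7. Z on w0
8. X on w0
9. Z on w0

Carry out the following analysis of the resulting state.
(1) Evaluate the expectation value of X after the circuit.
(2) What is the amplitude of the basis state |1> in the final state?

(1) In the final state, X has expectation -1.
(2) The amplitude on |1> is -sqrt(2)*exp(3*I*pi/4)/2.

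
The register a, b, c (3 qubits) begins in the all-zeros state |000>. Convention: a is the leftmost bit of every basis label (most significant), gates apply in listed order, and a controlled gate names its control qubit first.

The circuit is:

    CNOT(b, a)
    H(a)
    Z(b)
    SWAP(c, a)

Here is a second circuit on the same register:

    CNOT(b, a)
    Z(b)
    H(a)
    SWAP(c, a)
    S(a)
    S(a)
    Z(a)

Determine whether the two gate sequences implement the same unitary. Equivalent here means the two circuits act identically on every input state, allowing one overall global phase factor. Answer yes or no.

Yes: on every input state the two circuits agree up to one overall phase factor.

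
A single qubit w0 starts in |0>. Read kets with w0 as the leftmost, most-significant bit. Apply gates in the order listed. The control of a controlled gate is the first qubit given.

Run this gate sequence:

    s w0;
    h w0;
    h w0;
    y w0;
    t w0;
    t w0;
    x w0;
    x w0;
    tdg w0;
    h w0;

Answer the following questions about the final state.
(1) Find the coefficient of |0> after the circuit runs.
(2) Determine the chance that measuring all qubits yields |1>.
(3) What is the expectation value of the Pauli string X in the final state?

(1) |0> carries amplitude sqrt(2)*exp(3*I*pi/4)/2 in the final state. Key observation: steps 6-9 multiply out to the identity, so the circuit reduces to the remaining gates.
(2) Outcome |1> occurs with probability 1/2.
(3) In the final state, X has expectation -1.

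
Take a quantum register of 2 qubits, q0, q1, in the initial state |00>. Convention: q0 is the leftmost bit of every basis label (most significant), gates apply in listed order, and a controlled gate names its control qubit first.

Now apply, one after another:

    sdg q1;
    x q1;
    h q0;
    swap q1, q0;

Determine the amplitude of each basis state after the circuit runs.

The resulting statevector has amplitude 0 on |00>, 0 on |01>, sqrt(2)/2 on |10>, sqrt(2)/2 on |11>.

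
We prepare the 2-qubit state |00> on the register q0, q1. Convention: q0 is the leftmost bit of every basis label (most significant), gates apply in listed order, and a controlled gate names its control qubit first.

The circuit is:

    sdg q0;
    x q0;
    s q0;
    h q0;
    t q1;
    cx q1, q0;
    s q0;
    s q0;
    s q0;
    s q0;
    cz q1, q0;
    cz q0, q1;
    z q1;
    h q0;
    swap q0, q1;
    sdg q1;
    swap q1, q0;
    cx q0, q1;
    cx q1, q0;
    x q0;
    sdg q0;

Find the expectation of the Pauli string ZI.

The expectation value of ZI is -1. Key observation: the block from step 7 through step 10 cancels to the identity and can be dropped.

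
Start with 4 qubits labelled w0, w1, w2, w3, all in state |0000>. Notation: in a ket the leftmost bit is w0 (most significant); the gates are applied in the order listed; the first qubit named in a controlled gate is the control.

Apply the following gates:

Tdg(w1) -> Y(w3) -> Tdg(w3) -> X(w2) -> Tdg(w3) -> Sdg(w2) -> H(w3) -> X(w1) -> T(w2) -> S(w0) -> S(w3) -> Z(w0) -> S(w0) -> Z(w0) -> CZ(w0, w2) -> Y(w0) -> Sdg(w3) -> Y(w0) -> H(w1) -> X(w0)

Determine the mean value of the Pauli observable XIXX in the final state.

In the final state, XIXX has expectation 0.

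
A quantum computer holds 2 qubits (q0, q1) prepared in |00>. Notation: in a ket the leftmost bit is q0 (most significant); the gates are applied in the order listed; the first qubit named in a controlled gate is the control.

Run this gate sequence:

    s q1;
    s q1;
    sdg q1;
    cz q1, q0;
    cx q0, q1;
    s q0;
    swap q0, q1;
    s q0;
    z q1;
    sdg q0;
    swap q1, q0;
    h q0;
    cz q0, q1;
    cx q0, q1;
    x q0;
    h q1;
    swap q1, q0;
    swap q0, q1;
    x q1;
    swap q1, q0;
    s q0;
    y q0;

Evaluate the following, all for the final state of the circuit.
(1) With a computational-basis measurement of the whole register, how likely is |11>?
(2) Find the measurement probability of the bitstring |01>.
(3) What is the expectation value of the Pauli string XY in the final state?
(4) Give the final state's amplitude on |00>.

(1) The probability of measuring |11> is 1/4.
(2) A full measurement returns |01> with probability 1/4.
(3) The observable XY averages to 1.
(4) The amplitude on |00> is 1/2.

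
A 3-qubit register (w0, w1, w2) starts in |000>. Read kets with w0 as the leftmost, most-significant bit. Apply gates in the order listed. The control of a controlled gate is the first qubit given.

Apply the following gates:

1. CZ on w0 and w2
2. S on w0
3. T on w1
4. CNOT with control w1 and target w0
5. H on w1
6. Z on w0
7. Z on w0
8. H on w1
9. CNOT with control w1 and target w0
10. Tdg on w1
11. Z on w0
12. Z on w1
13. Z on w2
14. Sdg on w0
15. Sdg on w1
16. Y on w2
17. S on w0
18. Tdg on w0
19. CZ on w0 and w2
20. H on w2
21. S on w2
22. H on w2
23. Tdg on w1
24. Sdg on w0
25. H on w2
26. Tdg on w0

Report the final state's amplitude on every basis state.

The final amplitudes are sqrt(2)*I/2 on |000>, sqrt(2)/2 on |001>, and 0 on every other basis state.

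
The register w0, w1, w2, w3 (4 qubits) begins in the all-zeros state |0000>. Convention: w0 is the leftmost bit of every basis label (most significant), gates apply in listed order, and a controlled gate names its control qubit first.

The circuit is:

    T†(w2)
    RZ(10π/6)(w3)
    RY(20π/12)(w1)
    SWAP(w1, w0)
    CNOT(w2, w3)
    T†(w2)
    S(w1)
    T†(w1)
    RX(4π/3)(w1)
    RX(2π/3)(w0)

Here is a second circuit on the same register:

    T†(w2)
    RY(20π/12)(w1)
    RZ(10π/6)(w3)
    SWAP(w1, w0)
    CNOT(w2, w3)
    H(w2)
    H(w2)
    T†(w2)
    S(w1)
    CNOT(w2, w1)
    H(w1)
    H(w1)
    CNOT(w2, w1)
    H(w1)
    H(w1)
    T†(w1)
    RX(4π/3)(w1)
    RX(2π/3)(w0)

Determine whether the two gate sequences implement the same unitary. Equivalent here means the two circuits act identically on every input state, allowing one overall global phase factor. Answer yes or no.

Yes, they are equivalent — the unitaries differ by at most a global phase.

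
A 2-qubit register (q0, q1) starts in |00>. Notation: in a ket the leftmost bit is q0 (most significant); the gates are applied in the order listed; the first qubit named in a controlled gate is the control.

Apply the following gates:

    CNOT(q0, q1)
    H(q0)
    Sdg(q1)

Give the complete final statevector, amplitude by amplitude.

The resulting statevector has amplitude sqrt(2)/2 on |00>, 0 on |01>, sqrt(2)/2 on |10>, 0 on |11>.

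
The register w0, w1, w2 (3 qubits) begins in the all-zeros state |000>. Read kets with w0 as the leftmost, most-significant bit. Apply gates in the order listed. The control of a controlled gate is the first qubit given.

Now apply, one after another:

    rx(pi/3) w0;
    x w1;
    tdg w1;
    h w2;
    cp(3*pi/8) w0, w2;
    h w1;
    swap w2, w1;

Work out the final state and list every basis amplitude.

The resulting statevector has amplitude -sqrt(3)*exp(3*I*pi/4)/4 on |000>, sqrt(3)*exp(3*I*pi/4)/4 on |001>, -sqrt(3)*exp(3*I*pi/4)/4 on |010>, sqrt(3)*exp(3*I*pi/4)/4 on |011>, -exp(I*pi/4)/4 on |100>, exp(I*pi/4)/4 on |101>, -exp(5*I*pi/8)/4 on |110>, exp(5*I*pi/8)/4 on |111>.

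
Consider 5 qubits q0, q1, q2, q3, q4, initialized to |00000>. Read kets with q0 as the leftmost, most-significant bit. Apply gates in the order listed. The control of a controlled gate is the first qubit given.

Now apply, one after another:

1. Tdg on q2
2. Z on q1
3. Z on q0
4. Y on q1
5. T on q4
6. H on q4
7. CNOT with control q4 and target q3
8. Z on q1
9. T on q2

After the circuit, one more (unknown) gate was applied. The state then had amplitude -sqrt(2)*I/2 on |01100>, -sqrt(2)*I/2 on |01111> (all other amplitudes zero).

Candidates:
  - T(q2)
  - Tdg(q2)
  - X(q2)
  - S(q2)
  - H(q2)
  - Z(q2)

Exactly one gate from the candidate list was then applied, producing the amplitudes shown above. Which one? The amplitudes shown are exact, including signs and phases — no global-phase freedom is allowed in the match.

The applied gate was X(q2).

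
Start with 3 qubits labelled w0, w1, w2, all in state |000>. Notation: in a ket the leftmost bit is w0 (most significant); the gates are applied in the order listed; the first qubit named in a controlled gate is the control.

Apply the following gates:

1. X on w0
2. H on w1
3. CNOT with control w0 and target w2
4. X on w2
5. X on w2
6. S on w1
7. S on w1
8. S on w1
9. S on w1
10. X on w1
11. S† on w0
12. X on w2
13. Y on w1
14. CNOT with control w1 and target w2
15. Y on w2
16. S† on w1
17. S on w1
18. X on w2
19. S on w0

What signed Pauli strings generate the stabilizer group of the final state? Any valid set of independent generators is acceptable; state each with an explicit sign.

The stabilizer group can be generated by +IXX, -ZII, +IZZ, among other valid generating sets. Key observation: gates 6-9 undo each other exactly, leaving only the rest of the circuit to track.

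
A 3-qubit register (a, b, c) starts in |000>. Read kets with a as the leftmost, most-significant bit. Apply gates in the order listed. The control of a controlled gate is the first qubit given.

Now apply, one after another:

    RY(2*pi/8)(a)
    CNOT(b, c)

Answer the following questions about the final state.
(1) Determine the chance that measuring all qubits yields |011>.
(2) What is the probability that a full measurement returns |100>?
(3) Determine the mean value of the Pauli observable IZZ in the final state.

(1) The probability of measuring |011> is 0.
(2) The probability of measuring |100> is 1/2 - sqrt(2)/4.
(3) In the final state, IZZ has expectation 1.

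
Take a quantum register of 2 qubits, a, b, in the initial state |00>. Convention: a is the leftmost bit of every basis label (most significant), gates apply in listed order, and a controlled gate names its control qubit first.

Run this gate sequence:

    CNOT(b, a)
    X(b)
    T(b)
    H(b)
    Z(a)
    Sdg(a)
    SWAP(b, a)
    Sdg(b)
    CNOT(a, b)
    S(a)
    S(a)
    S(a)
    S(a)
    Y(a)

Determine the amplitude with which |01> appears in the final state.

The amplitude on |01> is sqrt(2)*exp(3*I*pi/4)/2.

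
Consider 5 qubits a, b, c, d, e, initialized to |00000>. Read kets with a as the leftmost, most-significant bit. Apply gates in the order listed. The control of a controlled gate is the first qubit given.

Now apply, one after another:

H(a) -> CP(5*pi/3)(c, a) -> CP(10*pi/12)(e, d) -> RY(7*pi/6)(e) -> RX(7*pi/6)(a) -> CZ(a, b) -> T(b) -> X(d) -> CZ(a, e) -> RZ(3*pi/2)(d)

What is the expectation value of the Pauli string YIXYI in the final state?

The expectation value of YIXYI is 0.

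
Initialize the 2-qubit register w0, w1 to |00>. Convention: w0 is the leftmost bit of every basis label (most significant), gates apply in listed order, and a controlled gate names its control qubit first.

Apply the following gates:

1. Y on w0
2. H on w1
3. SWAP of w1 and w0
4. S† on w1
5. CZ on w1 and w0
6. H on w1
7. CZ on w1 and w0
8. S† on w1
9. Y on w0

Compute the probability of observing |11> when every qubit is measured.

Outcome |11> occurs with probability 1/4.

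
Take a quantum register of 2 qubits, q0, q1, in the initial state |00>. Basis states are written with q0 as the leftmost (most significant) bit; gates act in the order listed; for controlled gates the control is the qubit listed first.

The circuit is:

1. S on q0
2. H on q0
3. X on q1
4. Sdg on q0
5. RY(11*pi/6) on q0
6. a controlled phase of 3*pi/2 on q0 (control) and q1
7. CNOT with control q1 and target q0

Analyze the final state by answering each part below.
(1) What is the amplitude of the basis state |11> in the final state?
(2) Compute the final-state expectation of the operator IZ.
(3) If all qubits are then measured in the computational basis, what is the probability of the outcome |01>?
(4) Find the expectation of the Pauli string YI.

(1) The final state's coefficient on |11> equals -(1 - I)*(sqrt(3) + I)/4.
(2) The observable IZ averages to -1.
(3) The probability of measuring |01> is 1/2.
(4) The expectation value of YI is 0.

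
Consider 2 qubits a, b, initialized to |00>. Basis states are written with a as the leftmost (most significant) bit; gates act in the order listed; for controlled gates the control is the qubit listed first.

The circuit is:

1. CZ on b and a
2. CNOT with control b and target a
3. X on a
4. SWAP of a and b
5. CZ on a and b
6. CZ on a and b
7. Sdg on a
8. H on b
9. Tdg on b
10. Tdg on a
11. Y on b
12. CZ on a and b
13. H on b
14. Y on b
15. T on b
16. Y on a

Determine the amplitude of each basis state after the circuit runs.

The final amplitudes are 0 on |00>, 0 on |01>, -I/2 + exp(I*pi/4)/2 on |10>, -I/2 - exp(3*I*pi/4)/2 on |11>.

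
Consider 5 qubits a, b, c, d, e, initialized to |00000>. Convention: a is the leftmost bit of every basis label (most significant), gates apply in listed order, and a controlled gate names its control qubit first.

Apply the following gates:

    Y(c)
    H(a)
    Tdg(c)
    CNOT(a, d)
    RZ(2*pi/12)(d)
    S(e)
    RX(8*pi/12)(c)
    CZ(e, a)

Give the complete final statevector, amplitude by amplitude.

After the circuit, the state carries amplitude -sqrt(6)*exp(2*I*pi/3)/4 on |00000>, sqrt(2)*exp(I*pi/6)/4 on |00100>, -sqrt(6)*exp(5*I*pi/6)/4 on |10010>, sqrt(2)*exp(I*pi/3)/4 on |10110>, and 0 on every other basis state.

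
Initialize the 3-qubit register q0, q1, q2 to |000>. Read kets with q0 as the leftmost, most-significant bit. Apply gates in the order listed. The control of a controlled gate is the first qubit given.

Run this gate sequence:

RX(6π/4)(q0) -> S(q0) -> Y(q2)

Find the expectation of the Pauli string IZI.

The expectation value of IZI is 1.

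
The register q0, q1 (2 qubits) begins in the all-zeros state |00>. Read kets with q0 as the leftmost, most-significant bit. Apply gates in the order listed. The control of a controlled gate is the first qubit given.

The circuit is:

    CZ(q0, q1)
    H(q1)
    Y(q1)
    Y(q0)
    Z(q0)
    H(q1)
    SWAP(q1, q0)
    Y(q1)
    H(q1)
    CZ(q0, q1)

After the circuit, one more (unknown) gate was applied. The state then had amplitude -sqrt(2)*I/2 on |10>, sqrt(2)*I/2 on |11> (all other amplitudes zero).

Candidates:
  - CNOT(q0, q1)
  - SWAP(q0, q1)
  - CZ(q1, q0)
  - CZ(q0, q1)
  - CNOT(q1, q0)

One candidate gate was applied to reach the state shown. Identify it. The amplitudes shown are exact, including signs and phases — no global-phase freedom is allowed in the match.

The unique candidate consistent with the amplitudes is CNOT(q0, q1).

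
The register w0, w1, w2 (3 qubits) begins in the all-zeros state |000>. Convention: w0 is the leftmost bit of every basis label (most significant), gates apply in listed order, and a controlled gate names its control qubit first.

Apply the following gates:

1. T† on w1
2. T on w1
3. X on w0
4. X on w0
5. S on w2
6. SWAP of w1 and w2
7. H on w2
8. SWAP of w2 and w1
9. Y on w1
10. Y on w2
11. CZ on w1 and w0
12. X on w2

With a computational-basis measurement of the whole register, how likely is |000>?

The probability of measuring |000> is 1/2.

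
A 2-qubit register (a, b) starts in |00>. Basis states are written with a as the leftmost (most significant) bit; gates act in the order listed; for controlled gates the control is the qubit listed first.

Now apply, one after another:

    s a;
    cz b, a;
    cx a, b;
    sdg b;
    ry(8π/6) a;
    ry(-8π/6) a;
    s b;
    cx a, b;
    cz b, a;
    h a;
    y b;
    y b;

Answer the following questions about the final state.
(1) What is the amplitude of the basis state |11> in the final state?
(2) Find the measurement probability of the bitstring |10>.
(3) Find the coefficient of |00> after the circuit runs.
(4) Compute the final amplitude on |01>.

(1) The final state's coefficient on |11> equals 0. Key observation: the block from step 2 through step 9 cancels to the identity and can be dropped.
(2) The probability of measuring |10> is 1/2.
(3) |00> carries amplitude sqrt(2)/2 in the final state.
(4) The final state's coefficient on |01> equals 0.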